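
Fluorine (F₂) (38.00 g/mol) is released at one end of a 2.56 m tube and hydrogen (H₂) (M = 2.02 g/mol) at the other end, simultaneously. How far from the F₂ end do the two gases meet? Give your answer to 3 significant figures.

Graham's law gives d_F₂/d_H₂ = rate_F₂/rate_H₂ = √(M_H₂/M_F₂) = √(2.02/38.00) = 0.2306.
With d_F₂ + d_H₂ = 2.56 m, d_H₂ = 2.56/(1 + 0.2306) = 2.080 m.
d_F₂ = 2.56 − 2.080 = 0.480 m.

0.480 m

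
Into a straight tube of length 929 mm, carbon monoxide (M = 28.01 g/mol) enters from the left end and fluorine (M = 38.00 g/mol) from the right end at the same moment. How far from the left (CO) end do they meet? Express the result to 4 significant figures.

The fronts meet when d_CO + d_F₂ = L with d_CO/d_F₂ = √(M_F₂/M_CO) (Graham's law). Here √(M_F₂/M_CO) = √(38.00/28.01) = 1.165.
With d_CO + d_F₂ = 929 mm, d_F₂ = 929/(1 + 1.165) = 429.1 mm.
d_CO = 929 − 429.1 = 499.9 mm.

499.9 mm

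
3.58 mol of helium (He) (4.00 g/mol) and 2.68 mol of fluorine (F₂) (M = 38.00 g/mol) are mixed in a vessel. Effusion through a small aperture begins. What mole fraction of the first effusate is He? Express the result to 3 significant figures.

0.805

The effusion rate of species i is ∝ p_i/√M_i ∝ n_i/√M_i.
So x_He in the escaping gas = (n_He/√M_He) / Σ(n_i/√M_i)
= (3.58/√4.00) / (3.58/√4.00 + 2.68/√38.00) = 1.790/(1.790 + 0.4348) = 0.805.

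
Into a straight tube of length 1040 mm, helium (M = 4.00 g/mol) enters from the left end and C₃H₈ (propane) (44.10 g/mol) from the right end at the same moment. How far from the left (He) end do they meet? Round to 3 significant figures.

The fronts meet when d_He + d_C₃H₈ = L with d_He/d_C₃H₈ = √(M_C₃H₈/M_He) (Graham's law). Here √(M_C₃H₈/M_He) = √(44.10/4.00) = 3.320.
With d_He + d_C₃H₈ = 1040 mm, d_C₃H₈ = 1040/(1 + 3.320) = 240.7 mm.
d_He = 1040 − 240.7 = 799 mm.

799 mm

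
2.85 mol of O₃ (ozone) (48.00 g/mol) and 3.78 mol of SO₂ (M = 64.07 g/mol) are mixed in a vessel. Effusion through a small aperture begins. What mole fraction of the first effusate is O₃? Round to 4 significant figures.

Each component's effusion rate ∝ (its partial pressure)·(1/√M) ∝ n_i/√M_i.
Mole fraction of O₃ in the effusate = (n_O₃/√M_O₃) / (n_O₃/√M_O₃ + n_SO₂/√M_SO₂)
= (2.85/√48.00) / (2.85/√48.00 + 3.78/√64.07) = 0.4114/(0.4114 + 0.4722) = 0.4656.

0.4656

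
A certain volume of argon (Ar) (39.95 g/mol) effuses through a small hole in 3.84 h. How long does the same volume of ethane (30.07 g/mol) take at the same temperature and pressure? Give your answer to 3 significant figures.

Using Graham's law: t_C₂H₆/t_Ar = √(M_C₂H₆/M_Ar) = √(30.07/39.95) = √0.7527 = 0.8676.
So the time for C₂H₆ is 3.84 × 0.8676 = 3.33 h.

3.33 h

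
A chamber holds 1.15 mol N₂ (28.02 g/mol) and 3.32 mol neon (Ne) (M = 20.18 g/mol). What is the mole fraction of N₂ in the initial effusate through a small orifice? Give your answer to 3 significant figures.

The effusion rate of species i is ∝ p_i/√M_i ∝ n_i/√M_i.
So x_N₂ in the escaping gas = (n_N₂/√M_N₂) / Σ(n_i/√M_i)
= (1.15/√28.02) / (1.15/√28.02 + 3.32/√20.18) = 0.2173/(0.2173 + 0.7391) = 0.227.

0.227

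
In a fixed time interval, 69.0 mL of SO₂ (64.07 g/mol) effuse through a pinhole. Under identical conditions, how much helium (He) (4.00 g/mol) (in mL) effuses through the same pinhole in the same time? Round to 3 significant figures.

276 mL

By Graham's law, rate_He/rate_SO₂ = √(M_SO₂/M_He) = √(64.07/4.00) = √16.02 = 4.002.
So the volume for He is 69.0 × 4.002 = 276 mL.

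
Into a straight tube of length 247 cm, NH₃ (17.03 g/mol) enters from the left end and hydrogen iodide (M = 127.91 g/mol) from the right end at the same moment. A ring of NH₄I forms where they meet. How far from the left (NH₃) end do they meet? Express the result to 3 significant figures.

181 cm

In equal time, each gas travels a distance ∝ its rate ∝ 1/√M, so d_NH₃/d_HI = √(M_HI/M_NH₃) = √(127.91/17.03) = 2.741.
With d_NH₃ + d_HI = 247 cm, d_HI = 247/(1 + 2.741) = 66.03 cm.
d_NH₃ = 247 − 66.03 = 181 cm.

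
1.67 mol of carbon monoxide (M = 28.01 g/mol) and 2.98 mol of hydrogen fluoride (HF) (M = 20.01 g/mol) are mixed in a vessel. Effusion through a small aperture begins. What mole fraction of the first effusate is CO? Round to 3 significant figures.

Rate_i ∝ x_i/√M_i (Graham's law weighted by mole fraction), so the effusate composition follows n_i/√M_i.
x_CO(eff) = (n_CO/√M_CO) / (n_CO/√M_CO + n_HF/√M_HF)
= (1.67/√28.01) / (1.67/√28.01 + 2.98/√20.01) = 0.3155/(0.3155 + 0.6662) = 0.321.

0.321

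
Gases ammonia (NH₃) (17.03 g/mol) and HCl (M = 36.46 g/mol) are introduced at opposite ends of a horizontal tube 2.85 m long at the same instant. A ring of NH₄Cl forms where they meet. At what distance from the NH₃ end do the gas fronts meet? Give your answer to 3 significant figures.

In equal time, each gas travels a distance ∝ its rate ∝ 1/√M, so d_NH₃/d_HCl = √(M_HCl/M_NH₃) = √(36.46/17.03) = 1.463.
With d_NH₃ + d_HCl = 2.85 m, d_HCl = 2.85/(1 + 1.463) = 1.157 m.
d_NH₃ = 2.85 − 1.157 = 1.69 m.

1.69 m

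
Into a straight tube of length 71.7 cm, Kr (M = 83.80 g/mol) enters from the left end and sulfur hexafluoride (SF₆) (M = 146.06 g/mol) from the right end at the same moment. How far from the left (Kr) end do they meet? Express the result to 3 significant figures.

Graham's law gives d_Kr/d_SF₆ = rate_Kr/rate_SF₆ = √(M_SF₆/M_Kr) = √(146.06/83.80) = 1.320.
With d_Kr + d_SF₆ = 71.7 cm, d_SF₆ = 71.7/(1 + 1.320) = 30.90 cm.
d_Kr = 71.7 − 30.90 = 40.8 cm.

40.8 cm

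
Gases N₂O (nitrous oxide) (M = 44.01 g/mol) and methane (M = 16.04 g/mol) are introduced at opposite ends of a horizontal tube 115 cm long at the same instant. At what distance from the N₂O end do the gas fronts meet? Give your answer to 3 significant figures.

43.3 cm

In equal time, each gas travels a distance ∝ its rate ∝ 1/√M, so d_N₂O/d_CH₄ = √(M_CH₄/M_N₂O) = √(16.04/44.01) = 0.6037.
With d_N₂O + d_CH₄ = 115 cm, d_CH₄ = 115/(1 + 0.6037) = 71.71 cm.
d_N₂O = 115 − 71.71 = 43.3 cm.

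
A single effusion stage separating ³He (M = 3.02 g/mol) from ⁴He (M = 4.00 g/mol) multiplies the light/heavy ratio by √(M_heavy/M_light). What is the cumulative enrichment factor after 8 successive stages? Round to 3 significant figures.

Overall factor = α^8 with α = √(4.00/3.02), i.e. (4.00/3.02)^(8/2).
= 1.32450^4 = 3.08.

3.08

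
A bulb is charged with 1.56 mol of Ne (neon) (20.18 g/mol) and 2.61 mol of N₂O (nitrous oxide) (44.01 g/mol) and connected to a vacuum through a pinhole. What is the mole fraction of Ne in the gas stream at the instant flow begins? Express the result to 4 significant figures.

The effusion rate of species i is ∝ p_i/√M_i ∝ n_i/√M_i.
Mole fraction of Ne in the effusate = (n_Ne/√M_Ne) / (n_Ne/√M_Ne + n_N₂O/√M_N₂O)
= (1.56/√20.18) / (1.56/√20.18 + 2.61/√44.01) = 0.3473/(0.3473 + 0.3934) = 0.4688.

0.4688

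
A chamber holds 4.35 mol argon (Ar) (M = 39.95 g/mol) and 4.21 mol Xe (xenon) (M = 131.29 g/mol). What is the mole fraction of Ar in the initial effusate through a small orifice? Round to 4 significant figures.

0.6519

Effusion rate of each component ∝ n_i/√M_i (partial pressure × 1/√M).
Mole fraction of Ar in the effusate = (n_Ar/√M_Ar) / (n_Ar/√M_Ar + n_Xe/√M_Xe)
= (4.35/√39.95) / (4.35/√39.95 + 4.21/√131.29) = 0.6882/(0.6882 + 0.3674) = 0.6519.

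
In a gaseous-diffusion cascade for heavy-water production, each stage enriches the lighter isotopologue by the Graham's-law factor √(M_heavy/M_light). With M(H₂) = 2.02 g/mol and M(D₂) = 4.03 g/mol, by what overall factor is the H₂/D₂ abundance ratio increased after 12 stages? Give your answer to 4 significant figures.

63.06

Overall factor = α^12 with α = √(4.03/2.02), i.e. (4.03/2.02)^(12/2).
= 1.99505^6 = 63.06.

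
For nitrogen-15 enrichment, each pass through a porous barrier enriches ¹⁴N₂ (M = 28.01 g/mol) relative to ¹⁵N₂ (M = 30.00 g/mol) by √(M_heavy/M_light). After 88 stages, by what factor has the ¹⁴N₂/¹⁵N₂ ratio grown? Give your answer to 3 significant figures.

20.5

The single-stage factor is √(M_heavy/M_light), so 88 stages give [√(30.00/28.01)]^88 = (30.00/28.01)^(88/2).
= 1.07105^44 = 20.5.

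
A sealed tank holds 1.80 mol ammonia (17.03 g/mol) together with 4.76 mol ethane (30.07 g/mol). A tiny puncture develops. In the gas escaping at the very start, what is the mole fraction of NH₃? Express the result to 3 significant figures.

The effusion rate of species i is ∝ p_i/√M_i ∝ n_i/√M_i.
Mole fraction of NH₃ in the effusate = (n_NH₃/√M_NH₃) / (n_NH₃/√M_NH₃ + n_C₂H₆/√M_C₂H₆)
= (1.80/√17.03) / (1.80/√17.03 + 4.76/√30.07) = 0.4362/(0.4362 + 0.8680) = 0.334.

0.334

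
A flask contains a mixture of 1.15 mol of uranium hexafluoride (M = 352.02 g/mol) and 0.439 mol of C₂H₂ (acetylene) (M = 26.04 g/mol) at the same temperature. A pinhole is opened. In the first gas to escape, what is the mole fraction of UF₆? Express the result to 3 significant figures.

Effusion rate of each component ∝ n_i/√M_i (partial pressure × 1/√M).
Mole fraction of UF₆ in the effusate = (n_UF₆/√M_UF₆) / (n_UF₆/√M_UF₆ + n_C₂H₂/√M_C₂H₂)
= (1.15/√352.02) / (1.15/√352.02 + 0.439/√26.04) = 0.06129/(0.06129 + 0.08603) = 0.416.

0.416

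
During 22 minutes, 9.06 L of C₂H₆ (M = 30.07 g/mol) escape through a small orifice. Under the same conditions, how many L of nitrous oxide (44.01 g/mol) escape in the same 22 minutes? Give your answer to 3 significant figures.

Graham's law gives rate_N₂O/rate_C₂H₆ = √(M_C₂H₆/M_N₂O) = √(30.07/44.01) = √0.6833 = 0.8266.
So the volume for N₂O is 9.06 × 0.8266 = 7.49 L.

7.49 L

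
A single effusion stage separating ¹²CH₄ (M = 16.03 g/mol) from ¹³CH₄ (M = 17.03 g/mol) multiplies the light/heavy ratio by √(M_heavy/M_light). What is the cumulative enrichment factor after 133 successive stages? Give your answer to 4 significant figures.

55.94

Overall factor = α^133 with α = √(17.03/16.03), i.e. (17.03/16.03)^(133/2).
= 1.06238^(133/2) = 55.94.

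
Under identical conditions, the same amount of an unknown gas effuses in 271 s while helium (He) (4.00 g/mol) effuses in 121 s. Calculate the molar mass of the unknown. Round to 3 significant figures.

20.1 g/mol

Graham's law gives t_X/t_He = √(M_X/M_He).
271/121 = 2.240 = √(M_X/4.00)
M_X = 4.00 × 2.240² = 4.00 × 5.016 = 20.1 g/mol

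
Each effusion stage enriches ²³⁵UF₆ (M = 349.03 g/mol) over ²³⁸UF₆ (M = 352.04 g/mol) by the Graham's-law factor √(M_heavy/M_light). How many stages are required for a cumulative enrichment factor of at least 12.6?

591

Per stage α = (352.04/349.03)^(1/2) = 1.00862^0.5, giving ln α = 0.004293.
Need α^N ≥ 12.6 ⇒ N ≥ ln(12.6) / ln α = 2.534 / 0.004293 = 590.13.
Rounding up, N = 591 stages.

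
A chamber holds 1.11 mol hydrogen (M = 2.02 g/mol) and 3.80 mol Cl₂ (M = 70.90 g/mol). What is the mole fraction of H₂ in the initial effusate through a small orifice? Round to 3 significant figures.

0.634

Effusion rate of each component ∝ n_i/√M_i (partial pressure × 1/√M).
Mole fraction of H₂ in the effusate = (n_H₂/√M_H₂) / (n_H₂/√M_H₂ + n_Cl₂/√M_Cl₂)
= (1.11/√2.02) / (1.11/√2.02 + 3.80/√70.90) = 0.7810/(0.7810 + 0.4513) = 0.634.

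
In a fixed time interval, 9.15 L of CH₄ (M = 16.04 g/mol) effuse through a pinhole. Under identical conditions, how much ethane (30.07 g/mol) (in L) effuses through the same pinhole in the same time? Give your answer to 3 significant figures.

6.68 L

Using Graham's law: rate_C₂H₆/rate_CH₄ = √(M_CH₄/M_C₂H₆) = √(16.04/30.07) = √0.5334 = 0.7304.
So the volume for C₂H₆ is 9.15 × 0.7304 = 6.68 L.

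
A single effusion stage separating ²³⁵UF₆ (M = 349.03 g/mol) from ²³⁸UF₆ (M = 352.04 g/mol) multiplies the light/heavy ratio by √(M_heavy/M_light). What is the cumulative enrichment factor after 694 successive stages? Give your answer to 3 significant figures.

19.7

The single-stage factor is √(M_heavy/M_light), so 694 stages give [√(352.04/349.03)]^694 = (352.04/349.03)^(694/2).
= 1.00862^347 = 19.7.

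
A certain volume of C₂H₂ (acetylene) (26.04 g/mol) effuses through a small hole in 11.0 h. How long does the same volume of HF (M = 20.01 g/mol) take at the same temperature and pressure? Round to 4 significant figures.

9.643 h

By Graham's law, t_HF/t_C₂H₂ = √(M_HF/M_C₂H₂) = √(20.01/26.04) = √0.7684 = 0.8766.
So the time for HF is 11.0 × 0.8766 = 9.643 h.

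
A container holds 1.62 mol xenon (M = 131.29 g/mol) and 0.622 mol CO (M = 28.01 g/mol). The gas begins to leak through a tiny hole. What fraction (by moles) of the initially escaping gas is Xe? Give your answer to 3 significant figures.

0.546

Each component's effusion rate ∝ (its partial pressure)·(1/√M) ∝ n_i/√M_i.
x_Xe(eff) = (n_Xe/√M_Xe) / (n_Xe/√M_Xe + n_CO/√M_CO)
= (1.62/√131.29) / (1.62/√131.29 + 0.622/√28.01) = 0.1414/(0.1414 + 0.1175) = 0.546.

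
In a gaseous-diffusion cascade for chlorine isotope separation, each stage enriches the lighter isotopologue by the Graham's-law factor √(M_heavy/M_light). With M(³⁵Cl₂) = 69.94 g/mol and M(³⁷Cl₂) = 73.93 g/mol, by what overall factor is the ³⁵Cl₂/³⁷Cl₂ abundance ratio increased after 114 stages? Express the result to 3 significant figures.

Overall factor = α^114 with α = √(73.93/69.94), i.e. (73.93/69.94)^(114/2).
= 1.05705^57 = 23.6.

23.6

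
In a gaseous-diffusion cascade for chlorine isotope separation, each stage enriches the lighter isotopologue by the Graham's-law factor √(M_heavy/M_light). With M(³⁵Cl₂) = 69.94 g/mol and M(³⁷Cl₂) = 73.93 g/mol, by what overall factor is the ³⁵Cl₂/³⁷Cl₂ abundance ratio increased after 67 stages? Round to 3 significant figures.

6.41

After 67 stages the ratio has grown by (√(73.93/69.94))^67 = (73.93/69.94)^(67/2).
= 1.05705^(67/2) = 6.41.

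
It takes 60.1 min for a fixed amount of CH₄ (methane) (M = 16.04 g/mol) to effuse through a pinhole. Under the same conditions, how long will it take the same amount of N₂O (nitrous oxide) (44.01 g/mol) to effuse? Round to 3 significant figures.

99.6 min

Graham's law gives t_N₂O/t_CH₄ = √(M_N₂O/M_CH₄) = √(44.01/16.04) = √2.744 = 1.656.
So the time for N₂O is 60.1 × 1.656 = 99.6 min.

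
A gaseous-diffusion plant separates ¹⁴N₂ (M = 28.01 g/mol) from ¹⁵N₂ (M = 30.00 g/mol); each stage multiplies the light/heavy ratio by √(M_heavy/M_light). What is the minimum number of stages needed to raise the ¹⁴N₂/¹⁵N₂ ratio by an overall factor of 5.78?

52

With α = √(30.00/28.01) per stage, ln α = ½ ln(1.07105) = 0.03432.
Need α^N ≥ 5.78 ⇒ N ≥ ln(5.78) / ln α = 1.754 / 0.03432 = 51.12.
So at least 52 stages are needed.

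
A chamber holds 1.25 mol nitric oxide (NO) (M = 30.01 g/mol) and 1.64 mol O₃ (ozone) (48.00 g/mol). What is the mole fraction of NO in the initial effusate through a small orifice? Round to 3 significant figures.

0.491

Effusion rate of each component ∝ n_i/√M_i (partial pressure × 1/√M).
Mole fraction of NO in the effusate = (n_NO/√M_NO) / (n_NO/√M_NO + n_O₃/√M_O₃)
= (1.25/√30.01) / (1.25/√30.01 + 1.64/√48.00) = 0.2282/(0.2282 + 0.2367) = 0.491.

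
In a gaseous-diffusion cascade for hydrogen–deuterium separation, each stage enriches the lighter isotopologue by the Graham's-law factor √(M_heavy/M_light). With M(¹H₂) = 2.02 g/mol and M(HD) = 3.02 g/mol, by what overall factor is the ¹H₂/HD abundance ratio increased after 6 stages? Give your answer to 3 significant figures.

Each stage multiplies the ratio by α = √(3.02/2.02), so after 6 stages the overall factor is α^6 = (3.02/2.02)^(6/2).
= 1.49505^3 = 3.34.

3.34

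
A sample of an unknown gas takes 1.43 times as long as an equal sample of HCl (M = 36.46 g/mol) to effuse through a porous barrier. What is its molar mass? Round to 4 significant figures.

74.56 g/mol

By Graham's law, t_X/t_HCl = √(M_X/M_HCl).
1.43 = √(M_X/36.46)
M_X = 36.46 × 1.43² = 36.46 × 2.045 = 74.56 g/mol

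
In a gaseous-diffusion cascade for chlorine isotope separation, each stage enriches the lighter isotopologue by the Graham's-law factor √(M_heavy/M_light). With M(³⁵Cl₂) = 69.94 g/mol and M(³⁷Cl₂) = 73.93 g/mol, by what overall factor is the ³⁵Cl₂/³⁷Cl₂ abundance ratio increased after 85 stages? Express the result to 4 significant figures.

10.57

The single-stage factor is √(M_heavy/M_light), so 85 stages give [√(73.93/69.94)]^85 = (73.93/69.94)^(85/2).
= 1.05705^(85/2) = 10.57.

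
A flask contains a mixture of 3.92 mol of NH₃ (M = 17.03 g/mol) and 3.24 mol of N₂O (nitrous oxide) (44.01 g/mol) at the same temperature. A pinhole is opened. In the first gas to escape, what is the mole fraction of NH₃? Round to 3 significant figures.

0.660

Rate_i ∝ x_i/√M_i (Graham's law weighted by mole fraction), so the effusate composition follows n_i/√M_i.
Mole fraction of NH₃ in the effusate = (n_NH₃/√M_NH₃) / (n_NH₃/√M_NH₃ + n_N₂O/√M_N₂O)
= (3.92/√17.03) / (3.92/√17.03 + 3.24/√44.01) = 0.9499/(0.9499 + 0.4884) = 0.660.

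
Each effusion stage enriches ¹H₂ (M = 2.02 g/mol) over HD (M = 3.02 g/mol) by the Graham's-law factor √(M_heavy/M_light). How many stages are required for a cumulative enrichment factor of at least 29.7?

17

With α = √(3.02/2.02) per stage, ln α = ½ ln(1.49505) = 0.2011.
Need α^N ≥ 29.7 ⇒ N ≥ ln(29.7) / ln α = 3.391 / 0.2011 = 16.86.
So at least 17 stages are needed.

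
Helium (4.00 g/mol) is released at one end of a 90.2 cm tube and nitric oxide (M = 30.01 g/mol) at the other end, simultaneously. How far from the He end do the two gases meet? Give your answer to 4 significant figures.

66.08 cm

Graham's law gives d_He/d_NO = rate_He/rate_NO = √(M_NO/M_He) = √(30.01/4.00) = 2.739.
With d_He + d_NO = 90.2 cm, d_NO = 90.2/(1 + 2.739) = 24.12 cm.
d_He = 90.2 − 24.12 = 66.08 cm.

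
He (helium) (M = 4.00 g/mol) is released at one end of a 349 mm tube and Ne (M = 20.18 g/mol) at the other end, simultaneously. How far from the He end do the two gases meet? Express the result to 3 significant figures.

241 mm

The fronts meet when d_He + d_Ne = L with d_He/d_Ne = √(M_Ne/M_He) (Graham's law). Here √(M_Ne/M_He) = √(20.18/4.00) = 2.246.
With d_He + d_Ne = 349 mm, d_Ne = 349/(1 + 2.246) = 107.5 mm.
d_He = 349 − 107.5 = 241 mm.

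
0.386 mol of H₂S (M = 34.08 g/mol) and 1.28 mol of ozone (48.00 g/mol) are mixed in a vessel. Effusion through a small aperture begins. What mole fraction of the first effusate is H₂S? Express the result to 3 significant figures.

The effusion rate of species i is ∝ p_i/√M_i ∝ n_i/√M_i.
So x_H₂S in the escaping gas = (n_H₂S/√M_H₂S) / Σ(n_i/√M_i)
= (0.386/√34.08) / (0.386/√34.08 + 1.28/√48.00) = 0.06612/(0.06612 + 0.1848) = 0.264.

0.264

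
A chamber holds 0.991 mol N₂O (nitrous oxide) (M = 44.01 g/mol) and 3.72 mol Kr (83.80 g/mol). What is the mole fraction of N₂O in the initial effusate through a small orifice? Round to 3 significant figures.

0.269

The effusion rate of species i is ∝ p_i/√M_i ∝ n_i/√M_i.
So x_N₂O in the escaping gas = (n_N₂O/√M_N₂O) / Σ(n_i/√M_i)
= (0.991/√44.01) / (0.991/√44.01 + 3.72/√83.80) = 0.1494/(0.1494 + 0.4064) = 0.269.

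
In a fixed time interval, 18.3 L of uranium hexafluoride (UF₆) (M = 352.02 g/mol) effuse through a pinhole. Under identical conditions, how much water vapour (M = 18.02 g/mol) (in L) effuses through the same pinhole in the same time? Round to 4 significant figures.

Graham's law gives rate_H₂O/rate_UF₆ = √(M_UF₆/M_H₂O) = √(352.02/18.02) = √19.53 = 4.420.
So the volume for H₂O is 18.3 × 4.420 = 80.88 L.

80.88 L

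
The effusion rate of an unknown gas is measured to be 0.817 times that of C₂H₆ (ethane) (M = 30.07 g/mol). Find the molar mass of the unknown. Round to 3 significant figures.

Using Graham's law: rate_X/rate_C₂H₆ = √(M_C₂H₆/M_X).
0.817 = √(30.07/M_X)
M_X = 30.07 / 0.817² = 30.07 / 0.6675 = 45.0 g/mol

45.0 g/mol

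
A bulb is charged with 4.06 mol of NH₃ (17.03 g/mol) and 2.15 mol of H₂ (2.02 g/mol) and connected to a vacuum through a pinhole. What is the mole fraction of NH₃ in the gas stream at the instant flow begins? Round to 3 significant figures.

0.394

The effusion rate of species i is ∝ p_i/√M_i ∝ n_i/√M_i.
Mole fraction of NH₃ in the effusate = (n_NH₃/√M_NH₃) / (n_NH₃/√M_NH₃ + n_H₂/√M_H₂)
= (4.06/√17.03) / (4.06/√17.03 + 2.15/√2.02) = 0.9838/(0.9838 + 1.513) = 0.394.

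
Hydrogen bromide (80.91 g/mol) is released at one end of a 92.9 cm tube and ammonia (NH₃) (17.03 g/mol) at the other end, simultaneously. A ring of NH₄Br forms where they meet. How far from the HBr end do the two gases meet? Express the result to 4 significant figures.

29.22 cm

The fronts meet when d_HBr + d_NH₃ = L with d_HBr/d_NH₃ = √(M_NH₃/M_HBr) (Graham's law). Here √(M_NH₃/M_HBr) = √(17.03/80.91) = 0.4588.
With d_HBr + d_NH₃ = 92.9 cm, d_NH₃ = 92.9/(1 + 0.4588) = 63.68 cm.
d_HBr = 92.9 − 63.68 = 29.22 cm.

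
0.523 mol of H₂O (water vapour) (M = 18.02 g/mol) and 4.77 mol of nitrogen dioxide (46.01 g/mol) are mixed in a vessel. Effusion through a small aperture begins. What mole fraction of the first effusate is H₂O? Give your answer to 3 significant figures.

0.149

The effusion rate of species i is ∝ p_i/√M_i ∝ n_i/√M_i.
Mole fraction of H₂O in the effusate = (n_H₂O/√M_H₂O) / (n_H₂O/√M_H₂O + n_NO₂/√M_NO₂)
= (0.523/√18.02) / (0.523/√18.02 + 4.77/√46.01) = 0.1232/(0.1232 + 0.7032) = 0.149.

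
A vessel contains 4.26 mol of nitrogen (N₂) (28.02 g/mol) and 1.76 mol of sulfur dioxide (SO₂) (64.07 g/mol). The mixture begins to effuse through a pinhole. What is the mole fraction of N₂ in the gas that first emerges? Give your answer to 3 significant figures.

0.785

Effusion rate of each component ∝ n_i/√M_i (partial pressure × 1/√M).
x_N₂(eff) = (n_N₂/√M_N₂) / (n_N₂/√M_N₂ + n_SO₂/√M_SO₂)
= (4.26/√28.02) / (4.26/√28.02 + 1.76/√64.07) = 0.8048/(0.8048 + 0.2199) = 0.785.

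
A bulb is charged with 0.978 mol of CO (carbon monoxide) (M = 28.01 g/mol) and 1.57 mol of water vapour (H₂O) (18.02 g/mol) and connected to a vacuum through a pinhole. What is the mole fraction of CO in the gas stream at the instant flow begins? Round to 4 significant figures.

Effusion rate of each component ∝ n_i/√M_i (partial pressure × 1/√M).
x_CO(eff) = (n_CO/√M_CO) / (n_CO/√M_CO + n_H₂O/√M_H₂O)
= (0.978/√28.01) / (0.978/√28.01 + 1.57/√18.02) = 0.1848/(0.1848 + 0.3698) = 0.3332.

0.3332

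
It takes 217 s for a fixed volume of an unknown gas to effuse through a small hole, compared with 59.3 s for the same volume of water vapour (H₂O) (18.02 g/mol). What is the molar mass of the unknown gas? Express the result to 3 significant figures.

241 g/mol

Using Graham's law: t_X/t_H₂O = √(M_X/M_H₂O).
217/59.3 = 3.659 = √(M_X/18.02)
M_X = 18.02 × 3.659² = 18.02 × 13.39 = 241 g/mol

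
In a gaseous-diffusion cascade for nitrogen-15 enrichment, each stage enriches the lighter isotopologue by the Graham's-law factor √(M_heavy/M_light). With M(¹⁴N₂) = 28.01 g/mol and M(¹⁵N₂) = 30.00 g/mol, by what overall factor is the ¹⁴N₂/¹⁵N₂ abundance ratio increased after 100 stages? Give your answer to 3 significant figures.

30.9

The single-stage factor is √(M_heavy/M_light), so 100 stages give [√(30.00/28.01)]^100 = (30.00/28.01)^(100/2).
= 1.07105^50 = 30.9.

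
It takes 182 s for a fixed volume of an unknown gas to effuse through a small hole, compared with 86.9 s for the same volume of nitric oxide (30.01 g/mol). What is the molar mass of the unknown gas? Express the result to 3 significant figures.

132 g/mol

By Graham's law, t_X/t_NO = √(M_X/M_NO).
182/86.9 = 2.094 = √(M_X/30.01)
M_X = 30.01 × 2.094² = 30.01 × 4.386 = 132 g/mol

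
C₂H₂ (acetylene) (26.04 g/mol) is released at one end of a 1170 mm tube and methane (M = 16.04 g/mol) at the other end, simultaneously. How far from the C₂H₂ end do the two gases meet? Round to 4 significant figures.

514.5 mm

The fronts meet when d_C₂H₂ + d_CH₄ = L with d_C₂H₂/d_CH₄ = √(M_CH₄/M_C₂H₂) (Graham's law). Here √(M_CH₄/M_C₂H₂) = √(16.04/26.04) = 0.7848.
With d_C₂H₂ + d_CH₄ = 1170 mm, d_CH₄ = 1170/(1 + 0.7848) = 655.5 mm.
d_C₂H₂ = 1170 − 655.5 = 514.5 mm.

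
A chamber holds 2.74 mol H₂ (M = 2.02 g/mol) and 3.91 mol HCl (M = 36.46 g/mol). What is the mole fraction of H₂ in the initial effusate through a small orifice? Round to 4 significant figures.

0.7486

The effusion rate of species i is ∝ p_i/√M_i ∝ n_i/√M_i.
x_H₂(eff) = (n_H₂/√M_H₂) / (n_H₂/√M_H₂ + n_HCl/√M_HCl)
= (2.74/√2.02) / (2.74/√2.02 + 3.91/√36.46) = 1.928/(1.928 + 0.6475) = 0.7486.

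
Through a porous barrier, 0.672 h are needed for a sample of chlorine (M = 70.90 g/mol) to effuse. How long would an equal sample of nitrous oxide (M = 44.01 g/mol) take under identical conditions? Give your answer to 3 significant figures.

From Graham's law, t_N₂O/t_Cl₂ = √(M_N₂O/M_Cl₂) = √(44.01/70.90) = √0.6207 = 0.7879.
So the time for N₂O is 0.672 × 0.7879 = 0.529 h.

0.529 h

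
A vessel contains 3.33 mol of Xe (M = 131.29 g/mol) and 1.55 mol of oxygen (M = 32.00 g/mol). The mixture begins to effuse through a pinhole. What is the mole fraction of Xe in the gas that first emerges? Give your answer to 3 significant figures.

Effusion rate of each component ∝ n_i/√M_i (partial pressure × 1/√M).
x_Xe(eff) = (n_Xe/√M_Xe) / (n_Xe/√M_Xe + n_O₂/√M_O₂)
= (3.33/√131.29) / (3.33/√131.29 + 1.55/√32.00) = 0.2906/(0.2906 + 0.2740) = 0.515.

0.515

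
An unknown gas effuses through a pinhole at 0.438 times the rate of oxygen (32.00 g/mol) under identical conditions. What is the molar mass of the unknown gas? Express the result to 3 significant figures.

167 g/mol

Using Graham's law: rate_X/rate_O₂ = √(M_O₂/M_X).
0.438 = √(32.00/M_X)
M_X = 32.00 / 0.438² = 32.00 / 0.1918 = 167 g/mol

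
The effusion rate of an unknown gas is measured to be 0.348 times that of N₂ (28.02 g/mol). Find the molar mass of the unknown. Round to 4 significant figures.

231.4 g/mol

Using Graham's law: rate_X/rate_N₂ = √(M_N₂/M_X).
0.348 = √(28.02/M_X)
M_X = 28.02 / 0.348² = 28.02 / 0.1211 = 231.4 g/mol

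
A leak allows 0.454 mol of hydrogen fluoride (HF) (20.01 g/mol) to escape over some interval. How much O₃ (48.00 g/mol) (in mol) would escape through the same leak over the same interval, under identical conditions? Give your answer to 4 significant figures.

Using Graham's law: rate_O₃/rate_HF = √(M_HF/M_O₃) = √(20.01/48.00) = √0.4169 = 0.6457.
So the amount for O₃ is 0.454 × 0.6457 = 0.2931 mol.

0.2931 mol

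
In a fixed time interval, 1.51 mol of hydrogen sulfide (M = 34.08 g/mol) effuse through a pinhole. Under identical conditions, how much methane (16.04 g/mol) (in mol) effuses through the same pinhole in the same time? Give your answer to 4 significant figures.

2.201 mol

Since effusion rate ∝ 1/√M, rate_CH₄/rate_H₂S = √(M_H₂S/M_CH₄) = √(34.08/16.04) = √2.125 = 1.458.
So the amount for CH₄ is 1.51 × 1.458 = 2.201 mol.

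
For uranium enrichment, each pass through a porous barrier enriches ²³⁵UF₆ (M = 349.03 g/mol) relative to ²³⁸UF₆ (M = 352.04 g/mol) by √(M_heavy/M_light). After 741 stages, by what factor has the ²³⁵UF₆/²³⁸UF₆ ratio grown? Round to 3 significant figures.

24.1

After 741 stages the ratio has grown by (√(352.04/349.03))^741 = (352.04/349.03)^(741/2).
= 1.00862^(741/2) = 24.1.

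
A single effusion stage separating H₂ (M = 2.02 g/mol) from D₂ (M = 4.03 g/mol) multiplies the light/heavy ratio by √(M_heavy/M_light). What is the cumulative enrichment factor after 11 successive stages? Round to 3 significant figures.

44.6

Overall factor = α^11 with α = √(4.03/2.02), i.e. (4.03/2.02)^(11/2).
= 1.99505^(11/2) = 44.6.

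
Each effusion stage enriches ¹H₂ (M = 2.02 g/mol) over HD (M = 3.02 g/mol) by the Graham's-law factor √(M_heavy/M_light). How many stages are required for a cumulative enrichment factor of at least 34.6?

18

Single-stage factor α = √(3.02/2.02), so ln α = ½ ln(1.49505) = 0.2011.
Need α^N ≥ 34.6 ⇒ N ≥ ln(34.6) / ln α = 3.544 / 0.2011 = 17.62.
Minimum whole number of stages: N = 18.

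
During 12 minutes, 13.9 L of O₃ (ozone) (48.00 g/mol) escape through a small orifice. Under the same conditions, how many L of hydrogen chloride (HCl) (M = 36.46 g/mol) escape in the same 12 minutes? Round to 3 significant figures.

From Graham's law, rate_HCl/rate_O₃ = √(M_O₃/M_HCl) = √(48.00/36.46) = √1.317 = 1.147.
So the volume for HCl is 13.9 × 1.147 = 15.9 L.

15.9 L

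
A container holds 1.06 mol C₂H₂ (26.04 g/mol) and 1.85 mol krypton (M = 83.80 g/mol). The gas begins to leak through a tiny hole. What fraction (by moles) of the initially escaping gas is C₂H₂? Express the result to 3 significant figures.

Each component's effusion rate ∝ (its partial pressure)·(1/√M) ∝ n_i/√M_i.
So x_C₂H₂ in the escaping gas = (n_C₂H₂/√M_C₂H₂) / Σ(n_i/√M_i)
= (1.06/√26.04) / (1.06/√26.04 + 1.85/√83.80) = 0.2077/(0.2077 + 0.2021) = 0.507.

0.507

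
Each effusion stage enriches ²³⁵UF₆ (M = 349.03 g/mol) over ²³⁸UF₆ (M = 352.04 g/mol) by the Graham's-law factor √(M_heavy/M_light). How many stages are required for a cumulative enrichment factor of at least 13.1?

600

With α = √(352.04/349.03) per stage, ln α = ½ ln(1.00862) = 0.004293.
Need α^N ≥ 13.1 ⇒ N ≥ ln(13.1) / ln α = 2.573 / 0.004293 = 599.19.
Minimum whole number of stages: N = 600.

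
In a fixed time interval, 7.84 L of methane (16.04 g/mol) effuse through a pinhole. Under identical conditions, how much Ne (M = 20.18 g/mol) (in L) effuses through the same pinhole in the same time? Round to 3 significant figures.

From Graham's law, rate_Ne/rate_CH₄ = √(M_CH₄/M_Ne) = √(16.04/20.18) = √0.7948 = 0.8915.
So the volume for Ne is 7.84 × 0.8915 = 6.99 L.

6.99 L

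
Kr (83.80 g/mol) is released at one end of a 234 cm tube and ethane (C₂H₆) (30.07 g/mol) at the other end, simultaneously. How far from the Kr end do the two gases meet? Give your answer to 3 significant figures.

In equal time, each gas travels a distance ∝ its rate ∝ 1/√M, so d_Kr/d_C₂H₆ = √(M_C₂H₆/M_Kr) = √(30.07/83.80) = 0.5990.
With d_Kr + d_C₂H₆ = 234 cm, d_C₂H₆ = 234/(1 + 0.5990) = 146.3 cm.
d_Kr = 234 − 146.3 = 87.7 cm.

87.7 cm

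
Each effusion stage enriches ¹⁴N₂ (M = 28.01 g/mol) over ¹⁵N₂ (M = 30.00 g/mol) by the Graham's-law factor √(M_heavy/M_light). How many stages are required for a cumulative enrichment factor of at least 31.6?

101

With α = √(30.00/28.01) per stage, ln α = ½ ln(1.07105) = 0.03432.
Need α^N ≥ 31.6 ⇒ N ≥ ln(31.6) / ln α = 3.453 / 0.03432 = 100.62.
Rounding up, N = 101 stages.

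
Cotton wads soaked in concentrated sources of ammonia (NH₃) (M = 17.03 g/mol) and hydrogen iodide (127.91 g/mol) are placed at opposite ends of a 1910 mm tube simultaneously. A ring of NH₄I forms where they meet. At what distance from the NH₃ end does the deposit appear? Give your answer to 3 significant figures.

Graham's law gives d_NH₃/d_HI = rate_NH₃/rate_HI = √(M_HI/M_NH₃) = √(127.91/17.03) = 2.741.
With d_NH₃ + d_HI = 1910 mm, d_HI = 1910/(1 + 2.741) = 510.6 mm.
d_NH₃ = 1910 − 510.6 = 1400 mm.

1400 mm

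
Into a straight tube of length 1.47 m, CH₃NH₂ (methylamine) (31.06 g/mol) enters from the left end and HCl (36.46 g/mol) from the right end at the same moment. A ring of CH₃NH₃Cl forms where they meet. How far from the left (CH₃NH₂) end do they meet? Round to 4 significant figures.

0.7644 m

The fronts meet when d_CH₃NH₂ + d_HCl = L with d_CH₃NH₂/d_HCl = √(M_HCl/M_CH₃NH₂) (Graham's law). Here √(M_HCl/M_CH₃NH₂) = √(36.46/31.06) = 1.083.
With d_CH₃NH₂ + d_HCl = 1.47 m, d_HCl = 1.47/(1 + 1.083) = 0.7056 m.
d_CH₃NH₂ = 1.47 − 0.7056 = 0.7644 m.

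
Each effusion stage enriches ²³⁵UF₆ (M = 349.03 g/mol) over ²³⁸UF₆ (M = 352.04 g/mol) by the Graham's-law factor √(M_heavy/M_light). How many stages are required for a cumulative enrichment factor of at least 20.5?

With α = √(352.04/349.03) per stage, ln α = ½ ln(1.00862) = 0.004293.
Need α^N ≥ 20.5 ⇒ N ≥ ln(20.5) / ln α = 3.020 / 0.004293 = 703.49.
Minimum whole number of stages: N = 704.

704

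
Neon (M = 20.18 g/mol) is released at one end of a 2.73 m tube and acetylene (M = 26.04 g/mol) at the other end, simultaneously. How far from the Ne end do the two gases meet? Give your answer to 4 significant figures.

Distances travelled in equal time are proportional to diffusion rates, so d_Ne/d_C₂H₂ = √(M_C₂H₂/M_Ne) = √(26.04/20.18) = 1.136.
With d_Ne + d_C₂H₂ = 2.73 m, d_C₂H₂ = 2.73/(1 + 1.136) = 1.278 m.
d_Ne = 2.73 − 1.278 = 1.452 m.

1.452 m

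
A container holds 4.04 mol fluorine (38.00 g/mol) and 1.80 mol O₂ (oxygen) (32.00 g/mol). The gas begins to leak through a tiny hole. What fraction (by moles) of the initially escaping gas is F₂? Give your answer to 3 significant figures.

0.673

The effusion rate of species i is ∝ p_i/√M_i ∝ n_i/√M_i.
So x_F₂ in the escaping gas = (n_F₂/√M_F₂) / Σ(n_i/√M_i)
= (4.04/√38.00) / (4.04/√38.00 + 1.80/√32.00) = 0.6554/(0.6554 + 0.3182) = 0.673.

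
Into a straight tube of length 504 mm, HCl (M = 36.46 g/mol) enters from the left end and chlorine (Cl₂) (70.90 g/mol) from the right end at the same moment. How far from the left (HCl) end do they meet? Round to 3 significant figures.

294 mm

In equal time, each gas travels a distance ∝ its rate ∝ 1/√M, so d_HCl/d_Cl₂ = √(M_Cl₂/M_HCl) = √(70.90/36.46) = 1.394.
With d_HCl + d_Cl₂ = 504 mm, d_Cl₂ = 504/(1 + 1.394) = 210.5 mm.
d_HCl = 504 − 210.5 = 294 mm.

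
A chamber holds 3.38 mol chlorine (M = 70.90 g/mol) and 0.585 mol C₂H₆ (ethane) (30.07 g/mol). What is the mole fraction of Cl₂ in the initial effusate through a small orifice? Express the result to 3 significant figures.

Effusion rate of each component ∝ n_i/√M_i (partial pressure × 1/√M).
Mole fraction of Cl₂ in the effusate = (n_Cl₂/√M_Cl₂) / (n_Cl₂/√M_Cl₂ + n_C₂H₆/√M_C₂H₆)
= (3.38/√70.90) / (3.38/√70.90 + 0.585/√30.07) = 0.4014/(0.4014 + 0.1067) = 0.790.

0.790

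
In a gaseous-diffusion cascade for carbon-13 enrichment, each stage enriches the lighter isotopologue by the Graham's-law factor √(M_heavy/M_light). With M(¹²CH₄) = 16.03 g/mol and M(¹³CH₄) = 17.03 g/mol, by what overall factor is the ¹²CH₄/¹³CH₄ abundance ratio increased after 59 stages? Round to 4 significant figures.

Overall factor = α^59 with α = √(17.03/16.03), i.e. (17.03/16.03)^(59/2).
= 1.06238^(59/2) = 5.961.

5.961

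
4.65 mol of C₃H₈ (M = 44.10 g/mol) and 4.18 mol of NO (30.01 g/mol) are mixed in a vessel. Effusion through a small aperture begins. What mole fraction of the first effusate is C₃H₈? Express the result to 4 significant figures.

0.4785

Rate_i ∝ x_i/√M_i (Graham's law weighted by mole fraction), so the effusate composition follows n_i/√M_i.
Mole fraction of C₃H₈ in the effusate = (n_C₃H₈/√M_C₃H₈) / (n_C₃H₈/√M_C₃H₈ + n_NO/√M_NO)
= (4.65/√44.10) / (4.65/√44.10 + 4.18/√30.01) = 0.7002/(0.7002 + 0.7630) = 0.4785.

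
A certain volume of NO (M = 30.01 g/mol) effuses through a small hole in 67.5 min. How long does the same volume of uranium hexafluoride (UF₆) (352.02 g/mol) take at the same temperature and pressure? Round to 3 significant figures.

Graham's law gives t_UF₆/t_NO = √(M_UF₆/M_NO) = √(352.02/30.01) = √11.73 = 3.425.
So the time for UF₆ is 67.5 × 3.425 = 231 min.

231 min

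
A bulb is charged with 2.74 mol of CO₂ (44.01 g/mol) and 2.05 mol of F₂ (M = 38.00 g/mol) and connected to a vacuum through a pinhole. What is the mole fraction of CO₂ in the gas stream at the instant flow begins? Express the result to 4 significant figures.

0.5540

Effusion rate of each component ∝ n_i/√M_i (partial pressure × 1/√M).
So x_CO₂ in the escaping gas = (n_CO₂/√M_CO₂) / Σ(n_i/√M_i)
= (2.74/√44.01) / (2.74/√44.01 + 2.05/√38.00) = 0.4130/(0.4130 + 0.3326) = 0.5540.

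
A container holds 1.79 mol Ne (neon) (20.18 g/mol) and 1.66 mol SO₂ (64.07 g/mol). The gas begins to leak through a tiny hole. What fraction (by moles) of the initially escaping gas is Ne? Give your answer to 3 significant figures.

The effusion rate of species i is ∝ p_i/√M_i ∝ n_i/√M_i.
So x_Ne in the escaping gas = (n_Ne/√M_Ne) / Σ(n_i/√M_i)
= (1.79/√20.18) / (1.79/√20.18 + 1.66/√64.07) = 0.3985/(0.3985 + 0.2074) = 0.658.

0.658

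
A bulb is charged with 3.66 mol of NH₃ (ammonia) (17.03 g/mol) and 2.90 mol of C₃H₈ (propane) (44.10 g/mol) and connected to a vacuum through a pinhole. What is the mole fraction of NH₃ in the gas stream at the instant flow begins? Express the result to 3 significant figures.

0.670

Rate_i ∝ x_i/√M_i (Graham's law weighted by mole fraction), so the effusate composition follows n_i/√M_i.
Mole fraction of NH₃ in the effusate = (n_NH₃/√M_NH₃) / (n_NH₃/√M_NH₃ + n_C₃H₈/√M_C₃H₈)
= (3.66/√17.03) / (3.66/√17.03 + 2.90/√44.10) = 0.8869/(0.8869 + 0.4367) = 0.670.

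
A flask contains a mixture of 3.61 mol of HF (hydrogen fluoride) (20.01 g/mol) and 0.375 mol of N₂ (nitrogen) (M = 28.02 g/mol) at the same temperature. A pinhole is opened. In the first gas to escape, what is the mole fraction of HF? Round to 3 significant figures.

Each component's effusion rate ∝ (its partial pressure)·(1/√M) ∝ n_i/√M_i.
Mole fraction of HF in the effusate = (n_HF/√M_HF) / (n_HF/√M_HF + n_N₂/√M_N₂)
= (3.61/√20.01) / (3.61/√20.01 + 0.375/√28.02) = 0.8070/(0.8070 + 0.07084) = 0.919.

0.919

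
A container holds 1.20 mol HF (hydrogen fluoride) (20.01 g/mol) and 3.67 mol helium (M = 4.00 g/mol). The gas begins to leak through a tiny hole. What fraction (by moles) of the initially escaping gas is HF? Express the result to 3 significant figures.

Rate_i ∝ x_i/√M_i (Graham's law weighted by mole fraction), so the effusate composition follows n_i/√M_i.
Mole fraction of HF in the effusate = (n_HF/√M_HF) / (n_HF/√M_HF + n_He/√M_He)
= (1.20/√20.01) / (1.20/√20.01 + 3.67/√4.00) = 0.2683/(0.2683 + 1.835) = 0.128.

0.128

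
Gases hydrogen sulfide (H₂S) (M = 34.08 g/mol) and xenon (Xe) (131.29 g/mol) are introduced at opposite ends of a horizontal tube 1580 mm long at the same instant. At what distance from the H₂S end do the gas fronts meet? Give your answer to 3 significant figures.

In equal time, each gas travels a distance ∝ its rate ∝ 1/√M, so d_H₂S/d_Xe = √(M_Xe/M_H₂S) = √(131.29/34.08) = 1.963.
With d_H₂S + d_Xe = 1580 mm, d_Xe = 1580/(1 + 1.963) = 533.3 mm.
d_H₂S = 1580 − 533.3 = 1050 mm.

1050 mm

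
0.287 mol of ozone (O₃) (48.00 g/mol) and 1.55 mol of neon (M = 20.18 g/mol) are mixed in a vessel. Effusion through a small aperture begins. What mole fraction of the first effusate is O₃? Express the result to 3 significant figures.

0.107

Rate_i ∝ x_i/√M_i (Graham's law weighted by mole fraction), so the effusate composition follows n_i/√M_i.
Mole fraction of O₃ in the effusate = (n_O₃/√M_O₃) / (n_O₃/√M_O₃ + n_Ne/√M_Ne)
= (0.287/√48.00) / (0.287/√48.00 + 1.55/√20.18) = 0.04142/(0.04142 + 0.3450) = 0.107.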